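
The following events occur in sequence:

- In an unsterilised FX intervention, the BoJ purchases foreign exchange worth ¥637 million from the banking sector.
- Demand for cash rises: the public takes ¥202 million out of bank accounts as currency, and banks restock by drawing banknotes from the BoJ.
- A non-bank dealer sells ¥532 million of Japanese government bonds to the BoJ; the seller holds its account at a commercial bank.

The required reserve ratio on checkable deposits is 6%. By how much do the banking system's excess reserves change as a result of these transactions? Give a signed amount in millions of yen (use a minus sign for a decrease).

+¥947.2 million

FX purchase ¥637 million: reserves +¥637M, deposits 0.
Currency withdrawal ¥202 million: reserves −¥202M, deposits −¥202M.
Asset purchase (from non-banks) ¥532 million: reserves +¥532M, deposits +¥532M.
Totals: Δreserves = +¥967M, Δdeposits = +¥330M.
Δrequired reserves = 6% × +¥330M = +¥19.8M.
Δexcess reserves = Δreserves − Δrequired = +¥967M − (+¥19.8M) = +¥947.2 million.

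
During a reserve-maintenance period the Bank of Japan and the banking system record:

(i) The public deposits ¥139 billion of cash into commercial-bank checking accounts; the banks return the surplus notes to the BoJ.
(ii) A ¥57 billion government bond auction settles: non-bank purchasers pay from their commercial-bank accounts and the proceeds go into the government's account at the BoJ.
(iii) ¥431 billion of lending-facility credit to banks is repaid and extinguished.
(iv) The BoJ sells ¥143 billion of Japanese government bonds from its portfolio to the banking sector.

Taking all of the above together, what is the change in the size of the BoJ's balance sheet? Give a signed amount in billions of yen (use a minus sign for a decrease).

Currency deposit ¥139 billion: only the composition of liabilities changes → 0.
Government account inflow ¥57 billion: only the composition of liabilities changes → 0.
Discount-window repayment ¥431 billion: a BoJ asset is shed → −¥431B.
OMO sale (to banks) ¥143 billion: a BoJ asset is shed → −¥143B.
Net: 0 + 0 − 431 − 143 = -¥574 billion.

-¥574 billion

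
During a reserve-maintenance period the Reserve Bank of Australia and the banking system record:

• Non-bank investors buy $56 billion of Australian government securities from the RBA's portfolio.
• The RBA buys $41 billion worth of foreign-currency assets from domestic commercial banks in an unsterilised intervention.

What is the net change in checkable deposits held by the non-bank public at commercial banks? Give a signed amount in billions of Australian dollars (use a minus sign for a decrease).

Asset sale (to non-banks) $56 billion: non-bank counterparties' bank balances fall → −$56B.
FX purchase $41 billion: the counterparty is a bank, so public deposits are unchanged → 0.
Net: −56 + 0 = -$56 billion.

-$56 billion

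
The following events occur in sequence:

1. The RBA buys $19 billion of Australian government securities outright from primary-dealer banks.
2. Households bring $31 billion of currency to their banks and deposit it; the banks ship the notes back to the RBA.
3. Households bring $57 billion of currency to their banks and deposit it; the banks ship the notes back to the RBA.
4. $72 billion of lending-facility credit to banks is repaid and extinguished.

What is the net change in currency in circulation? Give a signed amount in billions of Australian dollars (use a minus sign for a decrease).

RBA balance sheet:
  Assets:      Securities +$19B, Loans to banks −$72B
  Liabilities: Bank reserves +$35B, Currency in circulation −$88B
So the change in currency in circulation is -$88 billion.

-$88 billion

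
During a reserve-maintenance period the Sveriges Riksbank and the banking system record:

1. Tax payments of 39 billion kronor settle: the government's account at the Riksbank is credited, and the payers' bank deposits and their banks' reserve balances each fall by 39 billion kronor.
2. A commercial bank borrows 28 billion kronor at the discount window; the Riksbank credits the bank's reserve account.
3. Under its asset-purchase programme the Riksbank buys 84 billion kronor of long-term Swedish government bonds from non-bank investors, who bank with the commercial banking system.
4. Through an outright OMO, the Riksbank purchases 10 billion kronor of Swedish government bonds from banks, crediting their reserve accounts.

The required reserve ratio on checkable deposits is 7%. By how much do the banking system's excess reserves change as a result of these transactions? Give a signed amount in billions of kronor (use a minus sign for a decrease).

Government account inflow 39 billion kronor: reserves −39B, deposits −39B.
Discount-window loan 28 billion kronor: reserves +28B, deposits 0.
Asset purchase (from non-banks) 84 billion kronor: reserves +84B, deposits +84B.
OMO purchase (from banks) 10 billion kronor: reserves +10B, deposits 0.
Totals: Δreserves = +83B, Δdeposits = +45B.
Δrequired reserves = 7% × +45B = +3.15B.
Δexcess reserves = Δreserves − Δrequired = +83B − (+3.15B) = +79.85 billion.

+79.85 billion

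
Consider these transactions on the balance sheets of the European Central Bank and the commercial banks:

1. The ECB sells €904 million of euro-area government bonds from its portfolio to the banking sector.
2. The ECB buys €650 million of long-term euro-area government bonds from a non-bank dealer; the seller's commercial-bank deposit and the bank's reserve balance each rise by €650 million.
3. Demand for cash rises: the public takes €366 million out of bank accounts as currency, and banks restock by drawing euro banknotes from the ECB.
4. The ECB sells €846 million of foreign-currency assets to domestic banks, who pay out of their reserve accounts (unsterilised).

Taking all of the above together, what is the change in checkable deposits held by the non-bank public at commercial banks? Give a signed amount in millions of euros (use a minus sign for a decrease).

ECB balance sheet:
  Assets:      Securities −€254M, Foreign assets −€846M
  Liabilities: Bank reserves −€1466M, Currency in circulation +€366M
Commercial banking system:
  Assets:      Reserves at CB −€1466M, Securities +€904M, Foreign assets +€846M
  Liabilities: Checkable deposits +€284M
So the change in checkable deposits held by the non-bank public at commercial banks is +€284 million.

+€284 million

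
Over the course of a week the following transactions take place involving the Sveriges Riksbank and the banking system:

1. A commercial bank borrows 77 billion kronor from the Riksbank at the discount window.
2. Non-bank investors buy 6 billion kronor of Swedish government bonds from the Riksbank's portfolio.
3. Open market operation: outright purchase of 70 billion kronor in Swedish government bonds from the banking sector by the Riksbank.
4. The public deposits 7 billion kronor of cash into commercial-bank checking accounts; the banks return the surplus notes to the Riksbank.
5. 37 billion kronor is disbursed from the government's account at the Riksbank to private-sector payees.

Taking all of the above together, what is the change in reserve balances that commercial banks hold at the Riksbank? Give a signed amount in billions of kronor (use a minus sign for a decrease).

Riksbank balance sheet:
  Assets:      Securities +64B, Loans to banks +77B
  Liabilities: Bank reserves +185B, Currency in circulation −7B, Government deposits −37B
Commercial banking system:
  Assets:      Reserves at CB +185B, Securities −70B
  Liabilities: Checkable deposits +38B, Borrowings from CB +77B
So the change in reserve balances that commercial banks hold at the Riksbank is +185 billion.

+185 billion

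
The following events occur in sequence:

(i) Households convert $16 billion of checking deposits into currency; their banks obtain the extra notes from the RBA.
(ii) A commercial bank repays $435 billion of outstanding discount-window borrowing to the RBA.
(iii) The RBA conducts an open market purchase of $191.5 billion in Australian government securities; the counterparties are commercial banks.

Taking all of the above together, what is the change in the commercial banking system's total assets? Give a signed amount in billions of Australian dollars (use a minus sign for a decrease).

-$451 billion

Currency withdrawal $16 billion: bank balance sheets shrink → −$16B.
Discount-window repayment $435 billion: bank balance sheets shrink → −$435B.
OMO purchase (from banks) $191.5 billion: just an asset swap on bank balance sheets → 0.
Net: −16 − 435 + 0 = -$451 billion.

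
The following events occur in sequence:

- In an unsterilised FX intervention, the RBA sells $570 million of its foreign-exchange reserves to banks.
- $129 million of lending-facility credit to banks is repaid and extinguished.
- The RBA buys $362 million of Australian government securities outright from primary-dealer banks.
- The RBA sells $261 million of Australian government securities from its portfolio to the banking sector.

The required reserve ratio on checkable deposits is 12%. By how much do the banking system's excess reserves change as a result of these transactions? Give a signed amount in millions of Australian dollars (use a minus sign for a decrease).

-$598 million

FX sale $570 million: reserves −$570M, deposits 0.
Discount-window repayment $129 million: reserves −$129M, deposits 0.
OMO purchase (from banks) $362 million: reserves +$362M, deposits 0.
OMO sale (to banks) $261 million: reserves −$261M, deposits 0.
Totals: Δreserves = −$598M, Δdeposits = 0.
Δrequired reserves = 12% × 0 = 0.
Δexcess reserves = Δreserves − Δrequired = −$598M − (0) = -$598 million.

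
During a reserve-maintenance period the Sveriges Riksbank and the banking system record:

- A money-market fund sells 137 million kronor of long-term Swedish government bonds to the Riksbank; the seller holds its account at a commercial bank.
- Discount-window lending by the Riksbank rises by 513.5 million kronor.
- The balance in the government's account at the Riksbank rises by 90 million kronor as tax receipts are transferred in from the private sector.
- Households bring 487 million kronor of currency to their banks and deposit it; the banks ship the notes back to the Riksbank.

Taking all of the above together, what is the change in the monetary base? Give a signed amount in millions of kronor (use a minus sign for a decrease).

+560.5 million

Riksbank balance sheet:
  Assets:      Securities +137M, Loans to banks +513.5M
  Liabilities: Bank reserves +1047.5M, Currency in circulation −487M, Government deposits +90M
Commercial banking system:
  Assets:      Reserves at CB +1047.5M
  Liabilities: Checkable deposits +534M, Borrowings from CB +513.5M
Monetary base = currency + reserves: −487M + (+1047.5M) = +560.5 million.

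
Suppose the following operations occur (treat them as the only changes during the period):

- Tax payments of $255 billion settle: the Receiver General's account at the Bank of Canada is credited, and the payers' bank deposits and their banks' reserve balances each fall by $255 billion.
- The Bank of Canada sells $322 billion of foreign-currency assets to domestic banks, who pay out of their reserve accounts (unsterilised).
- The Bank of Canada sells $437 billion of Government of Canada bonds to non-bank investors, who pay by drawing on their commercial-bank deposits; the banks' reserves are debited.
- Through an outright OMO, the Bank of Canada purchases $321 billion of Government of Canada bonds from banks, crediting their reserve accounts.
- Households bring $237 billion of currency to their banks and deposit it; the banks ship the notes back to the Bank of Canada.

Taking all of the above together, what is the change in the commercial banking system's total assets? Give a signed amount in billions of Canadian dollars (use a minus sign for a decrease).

-$455 billion

Bank of Canada balance sheet:
  Assets:      Securities −$116B, Foreign assets −$322B
  Liabilities: Bank reserves −$456B, Currency in circulation −$237B, Government deposits +$255B
Commercial banking system:
  Assets:      Reserves at CB −$456B, Securities −$321B, Foreign assets +$322B
  Liabilities: Checkable deposits −$455B
Change in total bank assets = -$455 billion.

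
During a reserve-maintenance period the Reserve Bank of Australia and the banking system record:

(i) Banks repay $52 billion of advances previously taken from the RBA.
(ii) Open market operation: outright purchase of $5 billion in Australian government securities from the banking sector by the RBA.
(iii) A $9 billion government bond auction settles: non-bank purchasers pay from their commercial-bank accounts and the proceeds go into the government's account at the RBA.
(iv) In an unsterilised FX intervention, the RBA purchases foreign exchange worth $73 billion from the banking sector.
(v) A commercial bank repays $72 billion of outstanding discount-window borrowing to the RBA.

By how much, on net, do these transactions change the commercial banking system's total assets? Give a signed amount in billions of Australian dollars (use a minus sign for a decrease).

Discount-window repayment $52 billion: bank balance sheets shrink → −$52B.
OMO purchase (from banks) $5 billion: just an asset swap on bank balance sheets → 0.
Government account inflow $9 billion: bank balance sheets shrink → −$9B.
FX purchase $73 billion: just an asset swap on bank balance sheets → 0.
Discount-window repayment $72 billion: bank balance sheets shrink → −$72B.
Net: −52 + 0 − 9 + 0 − 72 = -$133 billion.

-$133 billion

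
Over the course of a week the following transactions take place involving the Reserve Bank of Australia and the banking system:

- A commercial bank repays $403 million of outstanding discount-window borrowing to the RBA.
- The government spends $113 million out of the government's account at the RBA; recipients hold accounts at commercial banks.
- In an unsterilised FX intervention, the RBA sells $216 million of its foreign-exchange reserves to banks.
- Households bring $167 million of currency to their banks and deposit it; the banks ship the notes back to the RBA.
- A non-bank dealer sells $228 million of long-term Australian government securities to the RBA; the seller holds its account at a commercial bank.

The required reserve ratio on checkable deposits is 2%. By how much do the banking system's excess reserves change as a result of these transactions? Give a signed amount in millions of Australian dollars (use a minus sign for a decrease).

Discount-window repayment $403 million: reserves −$403M, deposits 0.
Government spending $113 million: reserves +$113M, deposits +$113M.
FX sale $216 million: reserves −$216M, deposits 0.
Currency deposit $167 million: reserves +$167M, deposits +$167M.
Asset purchase (from non-banks) $228 million: reserves +$228M, deposits +$228M.
Totals: Δreserves = −$111M, Δdeposits = +$508M.
Δrequired reserves = 2% × +$508M = +$10.16M.
Δexcess reserves = Δreserves − Δrequired = −$111M − (+$10.16M) = -$121.16 million.

-$121.16 million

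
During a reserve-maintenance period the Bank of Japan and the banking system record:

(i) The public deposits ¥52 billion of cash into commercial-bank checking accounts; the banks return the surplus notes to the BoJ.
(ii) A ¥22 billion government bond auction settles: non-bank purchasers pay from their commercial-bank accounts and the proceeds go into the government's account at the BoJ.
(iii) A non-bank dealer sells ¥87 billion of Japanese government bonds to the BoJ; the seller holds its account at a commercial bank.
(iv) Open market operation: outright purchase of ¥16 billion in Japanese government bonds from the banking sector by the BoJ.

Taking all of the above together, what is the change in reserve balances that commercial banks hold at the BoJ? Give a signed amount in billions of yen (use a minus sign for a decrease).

Currency deposit ¥52 billion: returned notes are swapped for reserve credit → +¥52B.
Government account inflow ¥22 billion: funds move from bank reserves into the government account → −¥22B.
Asset purchase (from non-banks) ¥87 billion: the BoJ pays by crediting reserve accounts → +¥87B.
OMO purchase (from banks) ¥16 billion: the BoJ pays by crediting reserve accounts → +¥16B.
Net: 52 − 22 + 87 + 16 = +¥133 billion.

+¥133 billion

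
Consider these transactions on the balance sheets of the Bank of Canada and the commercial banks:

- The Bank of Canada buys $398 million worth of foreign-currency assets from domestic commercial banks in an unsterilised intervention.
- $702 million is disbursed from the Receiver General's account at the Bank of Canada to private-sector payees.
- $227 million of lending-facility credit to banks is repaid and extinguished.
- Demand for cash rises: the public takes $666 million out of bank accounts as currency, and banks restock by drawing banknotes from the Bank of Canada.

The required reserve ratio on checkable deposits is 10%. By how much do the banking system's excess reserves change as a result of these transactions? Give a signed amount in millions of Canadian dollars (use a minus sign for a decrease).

+$203.4 million

FX purchase $398 million: reserves +$398M, deposits 0.
Government spending $702 million: reserves +$702M, deposits +$702M.
Discount-window repayment $227 million: reserves −$227M, deposits 0.
Currency withdrawal $666 million: reserves −$666M, deposits −$666M.
Totals: Δreserves = +$207M, Δdeposits = +$36M.
Δrequired reserves = 10% × +$36M = +$3.6M.
Δexcess reserves = Δreserves − Δrequired = +$207M − (+$3.6M) = +$203.4 million.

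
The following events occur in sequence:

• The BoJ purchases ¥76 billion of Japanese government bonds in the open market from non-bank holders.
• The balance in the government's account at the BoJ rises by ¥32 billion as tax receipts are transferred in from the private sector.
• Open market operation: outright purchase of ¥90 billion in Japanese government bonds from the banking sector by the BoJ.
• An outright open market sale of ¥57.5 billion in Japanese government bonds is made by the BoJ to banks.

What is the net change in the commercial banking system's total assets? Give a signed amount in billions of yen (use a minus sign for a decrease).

+¥44 billion

Asset purchase (from non-banks) ¥76 billion: bank balance sheets expand → +¥76B.
Government account inflow ¥32 billion: bank balance sheets shrink → −¥32B.
OMO purchase (from banks) ¥90 billion: just an asset swap on bank balance sheets → 0.
OMO sale (to banks) ¥57.5 billion: just an asset swap on bank balance sheets → 0.
Net: 76 − 32 + 0 + 0 = +¥44 billion.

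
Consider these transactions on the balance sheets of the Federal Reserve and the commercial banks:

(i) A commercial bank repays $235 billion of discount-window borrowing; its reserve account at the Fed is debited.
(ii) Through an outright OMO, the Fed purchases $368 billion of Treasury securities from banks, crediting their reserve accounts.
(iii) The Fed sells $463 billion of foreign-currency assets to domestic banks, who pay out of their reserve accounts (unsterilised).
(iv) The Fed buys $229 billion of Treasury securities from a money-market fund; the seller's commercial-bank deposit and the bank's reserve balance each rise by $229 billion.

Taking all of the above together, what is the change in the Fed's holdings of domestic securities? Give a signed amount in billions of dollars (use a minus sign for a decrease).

Fed balance sheet:
  Assets:      Securities +$597B, Loans to banks −$235B, Foreign assets −$463B
  Liabilities: Bank reserves −$101B
Commercial banking system:
  Assets:      Reserves at CB −$101B, Securities −$368B, Foreign assets +$463B
  Liabilities: Checkable deposits +$229B, Borrowings from CB −$235B
So the change in the Fed's holdings of domestic securities is +$597 billion.

+$597 billion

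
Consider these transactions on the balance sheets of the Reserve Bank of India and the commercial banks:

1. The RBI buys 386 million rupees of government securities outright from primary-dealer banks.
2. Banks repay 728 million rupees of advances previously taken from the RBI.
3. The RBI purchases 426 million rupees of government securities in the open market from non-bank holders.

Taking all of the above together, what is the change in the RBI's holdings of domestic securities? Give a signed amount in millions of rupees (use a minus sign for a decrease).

+812 million

OMO purchase (from banks) 386 million rupees: securities added to the RBI's portfolio → +386M.
Discount-window repayment 728 million rupees: the RBI's securities portfolio is untouched → 0.
Asset purchase (from non-banks) 426 million rupees: securities added to the RBI's portfolio → +426M.
Net: 386 + 0 + 426 = +812 million.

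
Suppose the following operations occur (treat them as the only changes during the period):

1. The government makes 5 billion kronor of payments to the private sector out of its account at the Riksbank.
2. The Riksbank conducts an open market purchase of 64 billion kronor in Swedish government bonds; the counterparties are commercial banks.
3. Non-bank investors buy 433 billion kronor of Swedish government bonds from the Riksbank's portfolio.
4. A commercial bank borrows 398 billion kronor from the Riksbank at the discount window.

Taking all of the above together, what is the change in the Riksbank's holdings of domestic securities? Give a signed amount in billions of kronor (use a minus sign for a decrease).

Government spending 5 billion kronor: the Riksbank's securities portfolio is untouched → 0.
OMO purchase (from banks) 64 billion kronor: securities added to the Riksbank's portfolio → +64B.
Asset sale (to non-banks) 433 billion kronor: securities removed from the Riksbank's portfolio → −433B.
Discount-window loan 398 billion kronor: the Riksbank's securities portfolio is untouched → 0.
Net: 0 + 64 − 433 + 0 = -369 billion.

-369 billion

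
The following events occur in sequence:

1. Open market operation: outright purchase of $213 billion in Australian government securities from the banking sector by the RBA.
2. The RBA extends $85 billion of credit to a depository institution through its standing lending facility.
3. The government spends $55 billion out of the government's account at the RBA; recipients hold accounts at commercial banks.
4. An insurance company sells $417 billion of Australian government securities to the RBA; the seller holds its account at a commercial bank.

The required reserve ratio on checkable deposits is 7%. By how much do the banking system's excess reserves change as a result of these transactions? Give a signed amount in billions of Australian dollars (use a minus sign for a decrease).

+$736.96 billion

OMO purchase (from banks) $213 billion: reserves +$213B, deposits 0.
Discount-window loan $85 billion: reserves +$85B, deposits 0.
Government spending $55 billion: reserves +$55B, deposits +$55B.
Asset purchase (from non-banks) $417 billion: reserves +$417B, deposits +$417B.
Totals: Δreserves = +$770B, Δdeposits = +$472B.
Δrequired reserves = 7% × +$472B = +$33.04B.
Δexcess reserves = Δreserves − Δrequired = +$770B − (+$33.04B) = +$736.96 billion.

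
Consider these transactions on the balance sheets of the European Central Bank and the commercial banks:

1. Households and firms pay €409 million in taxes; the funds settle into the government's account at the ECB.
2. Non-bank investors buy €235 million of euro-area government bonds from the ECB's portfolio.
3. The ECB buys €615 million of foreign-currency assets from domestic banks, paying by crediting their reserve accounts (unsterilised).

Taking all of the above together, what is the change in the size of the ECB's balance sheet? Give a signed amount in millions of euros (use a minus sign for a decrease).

Government account inflow €409 million: only the composition of liabilities changes → 0.
Asset sale (to non-banks) €235 million: an ECB asset is shed → −€235M.
FX purchase €615 million: an ECB asset is acquired → +€615M.
Net: 0 − 235 + 615 = +€380 million.

+€380 million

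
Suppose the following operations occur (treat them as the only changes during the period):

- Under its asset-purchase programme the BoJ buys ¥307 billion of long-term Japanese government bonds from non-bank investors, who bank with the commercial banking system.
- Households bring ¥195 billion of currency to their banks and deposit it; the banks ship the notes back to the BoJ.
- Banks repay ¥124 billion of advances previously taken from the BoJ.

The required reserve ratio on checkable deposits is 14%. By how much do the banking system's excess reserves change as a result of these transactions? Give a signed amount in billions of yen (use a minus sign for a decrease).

+¥307.72 billion

Asset purchase (from non-banks) ¥307 billion: reserves +¥307B, deposits +¥307B.
Currency deposit ¥195 billion: reserves +¥195B, deposits +¥195B.
Discount-window repayment ¥124 billion: reserves −¥124B, deposits 0.
Totals: Δreserves = +¥378B, Δdeposits = +¥502B.
Δrequired reserves = 14% × +¥502B = +¥70.28B.
Δexcess reserves = Δreserves − Δrequired = +¥378B − (+¥70.28B) = +¥307.72 billion.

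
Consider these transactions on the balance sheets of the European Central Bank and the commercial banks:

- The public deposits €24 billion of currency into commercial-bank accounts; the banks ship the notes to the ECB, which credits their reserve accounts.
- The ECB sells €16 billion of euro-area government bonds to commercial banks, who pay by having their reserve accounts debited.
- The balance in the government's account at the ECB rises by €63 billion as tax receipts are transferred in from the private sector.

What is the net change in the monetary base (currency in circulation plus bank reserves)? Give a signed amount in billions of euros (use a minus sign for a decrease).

Currency deposit €24 billion: just a shift between currency and reserves — both are base money → 0.
OMO sale (to banks) €16 billion: ECB balance sheet contracts → −€16B.
Government account inflow €63 billion: reserves shift to a non-base liability → −€63B.
Net: 0 − 16 − 63 = -€79 billion.

-€79 billion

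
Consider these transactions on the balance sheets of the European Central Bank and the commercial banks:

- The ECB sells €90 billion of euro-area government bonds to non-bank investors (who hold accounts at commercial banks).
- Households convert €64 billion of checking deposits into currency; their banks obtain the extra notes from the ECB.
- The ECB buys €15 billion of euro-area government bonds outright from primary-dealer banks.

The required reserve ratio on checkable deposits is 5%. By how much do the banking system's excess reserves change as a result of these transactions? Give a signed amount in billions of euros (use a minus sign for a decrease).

-€131.3 billion

Asset sale (to non-banks) €90 billion: reserves −€90B, deposits −€90B.
Currency withdrawal €64 billion: reserves −€64B, deposits −€64B.
OMO purchase (from banks) €15 billion: reserves +€15B, deposits 0.
Totals: Δreserves = −€139B, Δdeposits = −€154B.
Δrequired reserves = 5% × −€154B = −€7.7B.
Δexcess reserves = Δreserves − Δrequired = −€139B − (−€7.7B) = -€131.3 billion.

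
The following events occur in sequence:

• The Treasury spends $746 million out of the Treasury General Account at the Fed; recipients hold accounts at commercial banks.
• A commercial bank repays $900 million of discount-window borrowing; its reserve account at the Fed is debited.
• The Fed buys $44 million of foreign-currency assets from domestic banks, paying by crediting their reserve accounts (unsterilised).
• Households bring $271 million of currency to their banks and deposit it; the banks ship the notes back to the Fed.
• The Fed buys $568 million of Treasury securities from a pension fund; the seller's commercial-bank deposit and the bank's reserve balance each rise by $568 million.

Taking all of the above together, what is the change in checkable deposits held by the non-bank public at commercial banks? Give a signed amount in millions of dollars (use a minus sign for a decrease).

Government spending $746 million: non-bank counterparties' bank balances rise → +$746M.
Discount-window repayment $900 million: the counterparty is a bank, so public deposits are unchanged → 0.
FX purchase $44 million: the counterparty is a bank, so public deposits are unchanged → 0.
Currency deposit $271 million: non-bank counterparties' bank balances rise → +$271M.
Asset purchase (from non-banks) $568 million: non-bank counterparties' bank balances rise → +$568M.
Net: 746 + 0 + 0 + 271 + 568 = +$1585 million.

+$1585 million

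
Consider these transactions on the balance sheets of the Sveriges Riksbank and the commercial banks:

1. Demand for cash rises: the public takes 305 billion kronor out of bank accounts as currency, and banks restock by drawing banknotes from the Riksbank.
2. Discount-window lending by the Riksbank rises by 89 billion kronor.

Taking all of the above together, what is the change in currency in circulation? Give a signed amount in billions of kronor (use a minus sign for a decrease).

+305 billion

Currency withdrawal 305 billion kronor: notes leave the central bank → +305B.
Discount-window loan 89 billion kronor: no currency enters or leaves circulation → 0.
Net: 305 + 0 = +305 billion.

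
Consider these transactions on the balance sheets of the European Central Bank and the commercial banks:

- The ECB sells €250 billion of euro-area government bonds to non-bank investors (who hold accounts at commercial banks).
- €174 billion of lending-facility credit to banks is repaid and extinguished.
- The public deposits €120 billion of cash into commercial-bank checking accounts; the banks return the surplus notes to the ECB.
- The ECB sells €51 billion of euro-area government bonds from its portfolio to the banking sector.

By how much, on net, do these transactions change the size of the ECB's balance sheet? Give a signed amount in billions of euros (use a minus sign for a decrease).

-€475 billion

Asset sale (to non-banks) €250 billion: an ECB asset is shed → −€250B.
Discount-window repayment €174 billion: an ECB asset is shed → −€174B.
Currency deposit €120 billion: only the composition of liabilities changes → 0.
OMO sale (to banks) €51 billion: an ECB asset is shed → −€51B.
Net: −250 − 174 + 0 − 51 = -€475 billion.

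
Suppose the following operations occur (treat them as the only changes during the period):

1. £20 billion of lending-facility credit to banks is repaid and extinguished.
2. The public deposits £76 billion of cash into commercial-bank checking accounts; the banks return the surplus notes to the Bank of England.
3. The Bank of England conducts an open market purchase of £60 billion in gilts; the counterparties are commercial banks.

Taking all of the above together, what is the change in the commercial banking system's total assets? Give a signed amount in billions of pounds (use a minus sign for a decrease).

+£56 billion

Bank of England balance sheet:
  Assets:      Securities +£60B, Loans to banks −£20B
  Liabilities: Bank reserves +£116B, Currency in circulation −£76B
Commercial banking system:
  Assets:      Reserves at CB +£116B, Securities −£60B
  Liabilities: Checkable deposits +£76B, Borrowings from CB −£20B
Change in total bank assets = +£56 billion.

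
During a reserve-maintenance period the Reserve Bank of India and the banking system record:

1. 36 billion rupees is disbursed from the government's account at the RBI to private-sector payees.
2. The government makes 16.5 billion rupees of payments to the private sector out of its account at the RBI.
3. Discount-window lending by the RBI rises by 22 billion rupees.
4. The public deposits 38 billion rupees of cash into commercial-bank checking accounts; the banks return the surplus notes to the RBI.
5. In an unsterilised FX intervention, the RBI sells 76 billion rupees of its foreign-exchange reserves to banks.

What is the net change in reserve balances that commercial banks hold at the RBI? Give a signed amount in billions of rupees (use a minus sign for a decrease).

Government spending 36 billion rupees: government payments flow into bank reserve accounts → +36B.
Government spending 16.5 billion rupees: government payments flow into bank reserve accounts → +16.5B.
Discount-window loan 22 billion rupees: the loan is credited to the bank's reserve account → +22B.
Currency deposit 38 billion rupees: returned notes are swapped for reserve credit → +38B.
FX sale 76 billion rupees: the buying banks pay out of their reserve balances → −76B.
Net: 36 + 16.5 + 22 + 38 − 76 = +36.5 billion.

+36.5 billion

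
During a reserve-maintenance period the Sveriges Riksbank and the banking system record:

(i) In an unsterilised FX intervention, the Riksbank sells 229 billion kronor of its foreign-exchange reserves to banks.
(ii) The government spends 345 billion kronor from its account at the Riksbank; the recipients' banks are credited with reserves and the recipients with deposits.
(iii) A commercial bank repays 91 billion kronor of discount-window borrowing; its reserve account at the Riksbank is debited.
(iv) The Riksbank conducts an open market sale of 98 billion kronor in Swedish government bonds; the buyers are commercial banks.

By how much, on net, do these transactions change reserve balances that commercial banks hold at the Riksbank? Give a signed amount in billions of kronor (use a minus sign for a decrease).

Riksbank balance sheet:
  Assets:      Securities −98B, Loans to banks −91B, Foreign assets −229B
  Liabilities: Bank reserves −73B, Government deposits −345B
So the change in reserve balances that commercial banks hold at the Riksbank is -73 billion.

-73 billion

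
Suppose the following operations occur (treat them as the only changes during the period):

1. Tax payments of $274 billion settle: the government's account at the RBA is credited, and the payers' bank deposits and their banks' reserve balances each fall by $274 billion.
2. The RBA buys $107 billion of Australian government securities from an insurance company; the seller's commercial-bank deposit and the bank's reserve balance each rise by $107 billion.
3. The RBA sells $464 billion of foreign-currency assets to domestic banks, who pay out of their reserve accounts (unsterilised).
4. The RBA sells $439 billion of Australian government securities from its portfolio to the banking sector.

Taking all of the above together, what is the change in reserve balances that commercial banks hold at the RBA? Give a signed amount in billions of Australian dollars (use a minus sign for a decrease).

RBA balance sheet:
  Assets:      Securities −$332B, Foreign assets −$464B
  Liabilities: Bank reserves −$1070B, Government deposits +$274B
So the change in reserve balances that commercial banks hold at the RBA is -$1070 billion.

-$1070 billion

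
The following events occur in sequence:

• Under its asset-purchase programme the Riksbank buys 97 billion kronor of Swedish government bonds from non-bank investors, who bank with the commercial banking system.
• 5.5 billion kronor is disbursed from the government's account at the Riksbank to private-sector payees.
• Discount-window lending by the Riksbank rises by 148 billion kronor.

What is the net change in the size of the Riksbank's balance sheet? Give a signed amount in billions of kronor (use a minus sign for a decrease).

+245 billion

Riksbank balance sheet:
  Assets:      Securities +97B, Loans to banks +148B
  Liabilities: Bank reserves +250.5B, Government deposits −5.5B
Commercial banking system:
  Assets:      Reserves at CB +250.5B
  Liabilities: Checkable deposits +102.5B, Borrowings from CB +148B
Change in total Riksbank assets = +245 billion.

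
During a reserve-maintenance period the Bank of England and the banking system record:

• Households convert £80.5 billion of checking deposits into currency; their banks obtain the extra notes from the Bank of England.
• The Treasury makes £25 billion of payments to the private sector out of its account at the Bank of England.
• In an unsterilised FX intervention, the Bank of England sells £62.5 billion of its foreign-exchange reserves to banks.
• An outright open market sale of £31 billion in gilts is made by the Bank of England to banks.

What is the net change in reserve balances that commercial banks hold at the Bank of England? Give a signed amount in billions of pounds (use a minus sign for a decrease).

-£149 billion

Currency withdrawal £80.5 billion: banks swap reserves for currency → −£80.5B.
Government spending £25 billion: government payments flow into bank reserve accounts → +£25B.
FX sale £62.5 billion: the buying banks pay out of their reserve balances → −£62.5B.
OMO sale (to banks) £31 billion: the buying banks pay out of their reserve balances → −£31B.
Net: −80.5 + 25 − 62.5 − 31 = -£149 billion.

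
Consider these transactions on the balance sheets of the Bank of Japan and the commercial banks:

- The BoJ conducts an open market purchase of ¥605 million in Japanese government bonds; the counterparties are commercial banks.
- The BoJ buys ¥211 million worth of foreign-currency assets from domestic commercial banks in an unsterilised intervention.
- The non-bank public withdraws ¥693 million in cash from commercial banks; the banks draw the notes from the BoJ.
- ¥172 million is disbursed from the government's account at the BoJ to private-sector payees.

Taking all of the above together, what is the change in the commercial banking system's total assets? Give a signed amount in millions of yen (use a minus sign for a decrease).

BoJ balance sheet:
  Assets:      Securities +¥605M, Foreign assets +¥211M
  Liabilities: Bank reserves +¥295M, Currency in circulation +¥693M, Government deposits −¥172M
Commercial banking system:
  Assets:      Reserves at CB +¥295M, Securities −¥605M, Foreign assets −¥211M
  Liabilities: Checkable deposits −¥521M
Change in total bank assets = -¥521 million.

-¥521 million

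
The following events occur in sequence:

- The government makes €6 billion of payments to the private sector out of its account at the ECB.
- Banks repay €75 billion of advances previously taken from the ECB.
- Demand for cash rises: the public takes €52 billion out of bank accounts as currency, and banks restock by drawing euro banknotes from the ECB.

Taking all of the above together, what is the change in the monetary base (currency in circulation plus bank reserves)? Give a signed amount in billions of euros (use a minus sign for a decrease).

-€69 billion

Government spending €6 billion: a non-base liability converts back to reserves → +€6B.
Discount-window repayment €75 billion: ECB balance sheet contracts → −€75B.
Currency withdrawal €52 billion: just a shift between currency and reserves — both are base money → 0.
Net: 6 − 75 + 0 = -€69 billion.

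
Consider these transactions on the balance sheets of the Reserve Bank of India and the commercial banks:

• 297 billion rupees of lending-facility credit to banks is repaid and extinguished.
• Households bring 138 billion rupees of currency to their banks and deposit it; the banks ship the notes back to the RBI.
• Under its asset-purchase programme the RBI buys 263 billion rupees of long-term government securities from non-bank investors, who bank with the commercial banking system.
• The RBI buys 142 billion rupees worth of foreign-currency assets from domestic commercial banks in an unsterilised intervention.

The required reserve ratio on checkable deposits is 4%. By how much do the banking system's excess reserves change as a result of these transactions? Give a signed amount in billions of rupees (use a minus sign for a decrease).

Discount-window repayment 297 billion rupees: reserves −297B, deposits 0.
Currency deposit 138 billion rupees: reserves +138B, deposits +138B.
Asset purchase (from non-banks) 263 billion rupees: reserves +263B, deposits +263B.
FX purchase 142 billion rupees: reserves +142B, deposits 0.
Totals: Δreserves = +246B, Δdeposits = +401B.
Δrequired reserves = 4% × +401B = +16.04B.
Δexcess reserves = Δreserves − Δrequired = +246B − (+16.04B) = +229.96 billion.

+229.96 billion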